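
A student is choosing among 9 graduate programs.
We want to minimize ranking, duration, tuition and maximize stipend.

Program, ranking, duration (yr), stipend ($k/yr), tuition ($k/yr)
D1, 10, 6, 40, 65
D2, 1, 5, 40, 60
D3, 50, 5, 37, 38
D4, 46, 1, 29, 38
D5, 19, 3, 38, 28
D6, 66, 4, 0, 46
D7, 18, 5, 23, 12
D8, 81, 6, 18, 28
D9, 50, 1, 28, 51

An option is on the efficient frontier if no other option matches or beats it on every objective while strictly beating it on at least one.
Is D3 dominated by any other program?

Yes

D5 vs D3: ranking 19≤50, duration 3≤5, stipend 38≥37, tuition 28≤38 — D5 is at least as good on every objective and strictly better on at least one, so D5 dominates D3.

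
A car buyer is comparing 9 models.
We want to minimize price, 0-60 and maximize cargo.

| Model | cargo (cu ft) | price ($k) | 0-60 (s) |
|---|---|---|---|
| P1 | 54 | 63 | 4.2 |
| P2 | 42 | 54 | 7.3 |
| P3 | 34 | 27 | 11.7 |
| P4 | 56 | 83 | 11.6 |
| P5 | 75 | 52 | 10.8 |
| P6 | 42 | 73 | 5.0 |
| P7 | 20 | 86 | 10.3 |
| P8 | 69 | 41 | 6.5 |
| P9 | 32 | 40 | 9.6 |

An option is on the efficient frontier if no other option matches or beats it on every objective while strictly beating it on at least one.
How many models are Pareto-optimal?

P1: not dominated (best 0-60).
P2: dominated by P8 (cargo 69≥42, price 41≤54, 0-60 6.5≤7.3).
P3: not dominated (best price).
P4: dominated by P5 (cargo 75≥56, price 52≤83, 0-60 10.8≤11.6).
P5: not dominated (best cargo).
P6: dominated by P1 (cargo 54≥42, price 63≤73, 0-60 4.2≤5.0).
P7: dominated by P1 (cargo 54≥20, price 63≤86, 0-60 4.2≤10.3).
P8: not dominated.
P9: not dominated.
Pareto-optimal: P1, P3, P5, P8, P9 → 5.

5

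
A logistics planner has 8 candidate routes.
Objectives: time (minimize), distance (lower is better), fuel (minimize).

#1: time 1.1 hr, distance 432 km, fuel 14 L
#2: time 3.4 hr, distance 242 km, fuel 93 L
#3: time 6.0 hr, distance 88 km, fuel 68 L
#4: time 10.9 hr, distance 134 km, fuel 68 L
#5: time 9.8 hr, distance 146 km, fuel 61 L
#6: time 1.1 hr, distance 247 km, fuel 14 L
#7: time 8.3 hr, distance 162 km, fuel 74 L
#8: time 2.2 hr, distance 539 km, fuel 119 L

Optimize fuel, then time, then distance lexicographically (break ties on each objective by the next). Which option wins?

First minimize fuel: best is 14, kept {#1, #6}.
Then minimize time: best is 1.1, kept {#1, #6}.
Then minimize distance: best is 247, kept {#6}.

#6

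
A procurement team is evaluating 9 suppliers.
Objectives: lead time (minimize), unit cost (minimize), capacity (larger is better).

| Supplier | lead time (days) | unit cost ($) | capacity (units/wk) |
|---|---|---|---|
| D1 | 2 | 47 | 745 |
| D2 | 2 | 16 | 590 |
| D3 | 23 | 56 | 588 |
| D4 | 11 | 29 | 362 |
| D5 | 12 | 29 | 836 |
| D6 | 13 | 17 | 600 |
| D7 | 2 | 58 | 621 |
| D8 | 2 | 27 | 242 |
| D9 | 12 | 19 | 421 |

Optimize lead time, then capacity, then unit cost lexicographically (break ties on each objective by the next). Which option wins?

D1

First minimize lead time: best is 2, kept {D1, D2, D7, D8}.
Then maximize capacity: best is 745, kept {D1}.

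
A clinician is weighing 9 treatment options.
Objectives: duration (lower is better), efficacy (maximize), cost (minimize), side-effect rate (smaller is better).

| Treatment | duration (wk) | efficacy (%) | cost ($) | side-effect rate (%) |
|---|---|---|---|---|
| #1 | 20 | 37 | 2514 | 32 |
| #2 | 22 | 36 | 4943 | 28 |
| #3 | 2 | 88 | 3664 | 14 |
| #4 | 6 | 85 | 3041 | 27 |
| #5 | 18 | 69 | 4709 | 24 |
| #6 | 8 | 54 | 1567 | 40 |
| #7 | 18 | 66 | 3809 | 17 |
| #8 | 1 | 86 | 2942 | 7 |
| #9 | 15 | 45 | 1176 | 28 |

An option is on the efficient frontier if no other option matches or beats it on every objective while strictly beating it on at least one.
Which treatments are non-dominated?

#3, #6, #8, #9

#1: dominated by #9 (duration 15≤20, efficacy 45≥37, cost 1176≤2514, side-effect rate 28≤32).
#2: dominated by #3 (duration 2≤22, efficacy 88≥36, cost 3664≤4943, side-effect rate 14≤28).
#3: not dominated (best efficacy).
#4: dominated by #8 (duration 1≤6, efficacy 86≥85, cost 2942≤3041, side-effect rate 7≤27).
#5: dominated by #3 (duration 2≤18, efficacy 88≥69, cost 3664≤4709, side-effect rate 14≤24).
#6: not dominated.
#7: dominated by #3 (duration 2≤18, efficacy 88≥66, cost 3664≤3809, side-effect rate 14≤17).
#8: not dominated (best duration).
#9: not dominated (best cost).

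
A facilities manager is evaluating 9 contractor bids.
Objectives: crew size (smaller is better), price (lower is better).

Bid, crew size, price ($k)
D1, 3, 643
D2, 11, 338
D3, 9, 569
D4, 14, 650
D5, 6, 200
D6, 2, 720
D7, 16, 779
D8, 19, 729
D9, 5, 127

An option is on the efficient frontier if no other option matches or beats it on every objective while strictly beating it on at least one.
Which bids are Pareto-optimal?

D1, D6, D9

D1: not dominated.
D2: dominated by D5 (crew size 6≤11, price 200≤338).
D3: dominated by D5 (crew size 6≤9, price 200≤569).
D4: dominated by D1 (crew size 3≤14, price 643≤650).
D5: dominated by D9 (crew size 5≤6, price 127≤200).
D6: not dominated (best crew size).
D7: dominated by D1 (crew size 3≤16, price 643≤779).
D8: dominated by D1 (crew size 3≤19, price 643≤729).
D9: not dominated (best price).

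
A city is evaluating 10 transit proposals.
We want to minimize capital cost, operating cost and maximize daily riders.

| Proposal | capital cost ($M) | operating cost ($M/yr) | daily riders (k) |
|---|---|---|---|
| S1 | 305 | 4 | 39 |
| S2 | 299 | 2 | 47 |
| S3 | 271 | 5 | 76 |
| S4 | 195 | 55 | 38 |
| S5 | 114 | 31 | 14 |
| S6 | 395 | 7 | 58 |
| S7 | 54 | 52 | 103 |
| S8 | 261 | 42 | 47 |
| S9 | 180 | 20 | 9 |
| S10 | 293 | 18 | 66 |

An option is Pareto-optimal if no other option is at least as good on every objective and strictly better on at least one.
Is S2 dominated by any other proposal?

No

S1: worse on capital cost (305 vs 299).
S3: worse on operating cost (5 vs 2).
S4: worse on operating cost (55 vs 2).
S5: worse on operating cost (31 vs 2).
S6: worse on capital cost (395 vs 299).
S7: worse on operating cost (52 vs 2).
S8: worse on operating cost (42 vs 2).
S9: worse on operating cost (20 vs 2).
S10: worse on operating cost (18 vs 2).
No option is at least as good as S2 on every objective and strictly better on one.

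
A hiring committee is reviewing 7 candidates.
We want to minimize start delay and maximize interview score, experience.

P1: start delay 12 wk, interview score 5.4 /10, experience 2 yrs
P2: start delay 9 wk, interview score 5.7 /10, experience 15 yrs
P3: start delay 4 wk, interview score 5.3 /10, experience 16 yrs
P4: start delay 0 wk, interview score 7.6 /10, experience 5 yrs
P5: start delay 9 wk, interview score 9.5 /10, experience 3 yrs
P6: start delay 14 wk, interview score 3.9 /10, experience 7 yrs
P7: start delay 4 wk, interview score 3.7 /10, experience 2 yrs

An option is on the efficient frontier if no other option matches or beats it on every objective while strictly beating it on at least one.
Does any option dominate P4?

P1: worse on start delay (12 vs 0).
P2: worse on start delay (9 vs 0).
P3: worse on start delay (4 vs 0).
P5: worse on start delay (9 vs 0).
P6: worse on start delay (14 vs 0).
P7: worse on start delay (4 vs 0).
No option is at least as good as P4 on every objective and strictly better on one.

No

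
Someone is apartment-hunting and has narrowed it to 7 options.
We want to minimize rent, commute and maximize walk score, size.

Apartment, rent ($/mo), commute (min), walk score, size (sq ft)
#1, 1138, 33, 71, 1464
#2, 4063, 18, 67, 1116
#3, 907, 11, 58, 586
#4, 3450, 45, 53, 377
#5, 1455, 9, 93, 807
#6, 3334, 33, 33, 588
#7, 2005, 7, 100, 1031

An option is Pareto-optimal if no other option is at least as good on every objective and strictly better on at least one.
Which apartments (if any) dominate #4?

#1, #3, #5, #7

#1: rent 1138≤3450, commute 33≤45, walk score 71≥53, size 1464≥377 — dominates #4.
#3: rent 907≤3450, commute 11≤45, walk score 58≥53, size 586≥377 — dominates #4.
#5: rent 1455≤3450, commute 9≤45, walk score 93≥53, size 807≥377 — dominates #4.
#7: rent 2005≤3450, commute 7≤45, walk score 100≥53, size 1031≥377 — dominates #4.
Others (#2, #6) are each worse than #4 on at least one objective.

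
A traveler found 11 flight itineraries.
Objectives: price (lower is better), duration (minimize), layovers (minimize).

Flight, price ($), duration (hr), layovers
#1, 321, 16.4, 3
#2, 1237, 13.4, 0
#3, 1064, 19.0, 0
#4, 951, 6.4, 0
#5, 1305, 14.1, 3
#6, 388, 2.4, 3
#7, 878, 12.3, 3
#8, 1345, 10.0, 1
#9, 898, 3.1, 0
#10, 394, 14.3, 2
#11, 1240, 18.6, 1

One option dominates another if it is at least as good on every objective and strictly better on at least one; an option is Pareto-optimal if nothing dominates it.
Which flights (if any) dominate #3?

#4: price 951≤1064, duration 6.4≤19.0, layovers 0≤0 — dominates #3.
#9: price 898≤1064, duration 3.1≤19.0, layovers 0≤0 — dominates #3.
Others (#1, #2, #5, #6, #7, #8, #10, #11) are each worse than #3 on at least one objective.

#4, #9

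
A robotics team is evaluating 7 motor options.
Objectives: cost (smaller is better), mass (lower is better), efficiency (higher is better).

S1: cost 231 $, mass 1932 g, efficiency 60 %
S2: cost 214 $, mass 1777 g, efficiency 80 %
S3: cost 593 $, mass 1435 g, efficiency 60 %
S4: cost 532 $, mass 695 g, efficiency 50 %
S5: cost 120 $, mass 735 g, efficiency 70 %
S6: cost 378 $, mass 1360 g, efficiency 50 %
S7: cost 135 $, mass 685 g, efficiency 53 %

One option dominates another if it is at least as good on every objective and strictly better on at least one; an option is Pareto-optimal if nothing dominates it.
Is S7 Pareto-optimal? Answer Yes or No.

S1: worse on cost (231 vs 135).
S2: worse on cost (214 vs 135).
S3: worse on cost (593 vs 135).
S4: worse on cost (532 vs 135).
S5: worse on mass (735 vs 685).
S6: worse on cost (378 vs 135).
No option is at least as good as S7 on every objective and strictly better on one.

Yes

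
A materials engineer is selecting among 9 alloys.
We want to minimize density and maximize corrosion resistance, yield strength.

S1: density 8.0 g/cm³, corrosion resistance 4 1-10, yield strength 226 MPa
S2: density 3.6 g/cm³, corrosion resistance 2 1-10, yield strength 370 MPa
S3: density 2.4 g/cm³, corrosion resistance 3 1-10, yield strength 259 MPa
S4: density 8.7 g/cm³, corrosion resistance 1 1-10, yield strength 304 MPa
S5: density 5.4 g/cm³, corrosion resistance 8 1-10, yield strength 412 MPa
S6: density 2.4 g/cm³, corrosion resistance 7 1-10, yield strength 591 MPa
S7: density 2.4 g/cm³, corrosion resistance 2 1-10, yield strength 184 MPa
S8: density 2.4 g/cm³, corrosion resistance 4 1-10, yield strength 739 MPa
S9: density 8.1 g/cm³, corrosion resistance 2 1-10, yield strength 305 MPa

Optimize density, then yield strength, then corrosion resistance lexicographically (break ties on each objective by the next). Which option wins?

First minimize density: best is 2.4, kept {S3, S6, S7, S8}.
Then maximize yield strength: best is 739, kept {S8}.

S8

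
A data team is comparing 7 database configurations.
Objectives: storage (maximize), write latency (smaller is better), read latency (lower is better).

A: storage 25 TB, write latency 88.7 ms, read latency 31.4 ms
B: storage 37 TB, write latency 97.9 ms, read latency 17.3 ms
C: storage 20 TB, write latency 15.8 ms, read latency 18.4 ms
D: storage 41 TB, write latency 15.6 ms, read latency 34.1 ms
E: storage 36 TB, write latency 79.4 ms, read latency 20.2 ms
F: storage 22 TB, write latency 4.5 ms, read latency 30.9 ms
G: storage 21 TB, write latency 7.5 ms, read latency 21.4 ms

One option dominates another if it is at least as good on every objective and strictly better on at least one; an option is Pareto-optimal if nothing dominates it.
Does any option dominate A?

E vs A: storage 36≥25, write latency 79.4≤88.7, read latency 20.2≤31.4 — E is at least as good on every objective and strictly better on at least one, so E dominates A.

Yes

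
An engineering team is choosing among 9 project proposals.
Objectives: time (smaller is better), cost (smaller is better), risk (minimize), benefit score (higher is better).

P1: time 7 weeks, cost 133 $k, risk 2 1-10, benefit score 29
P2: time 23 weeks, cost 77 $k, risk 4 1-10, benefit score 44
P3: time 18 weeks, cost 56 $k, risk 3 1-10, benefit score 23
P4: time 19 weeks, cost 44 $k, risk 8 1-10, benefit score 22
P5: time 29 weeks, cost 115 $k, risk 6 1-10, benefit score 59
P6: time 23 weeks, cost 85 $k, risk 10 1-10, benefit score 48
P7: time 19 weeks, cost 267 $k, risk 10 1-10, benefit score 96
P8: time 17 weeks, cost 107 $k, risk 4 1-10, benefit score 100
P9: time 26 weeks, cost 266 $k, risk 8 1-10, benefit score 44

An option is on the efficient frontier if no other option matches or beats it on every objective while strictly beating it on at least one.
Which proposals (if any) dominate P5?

P8: time 17≤29, cost 107≤115, risk 4≤6, benefit score 100≥59 — dominates P5.
Others (P1, P2, P3, P4, P6, P7, P9) are each worse than P5 on at least one objective.

P8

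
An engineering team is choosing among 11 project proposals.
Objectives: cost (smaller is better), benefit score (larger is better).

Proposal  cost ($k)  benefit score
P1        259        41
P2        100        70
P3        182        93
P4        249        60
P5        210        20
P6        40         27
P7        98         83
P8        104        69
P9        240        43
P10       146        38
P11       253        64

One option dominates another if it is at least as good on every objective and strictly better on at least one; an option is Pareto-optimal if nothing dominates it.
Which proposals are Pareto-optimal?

P1: dominated by P2 (cost 100≤259, benefit score 70≥41).
P2: dominated by P7 (cost 98≤100, benefit score 83≥70).
P3: not dominated (best benefit score).
P4: dominated by P2 (cost 100≤249, benefit score 70≥60).
P5: dominated by P2 (cost 100≤210, benefit score 70≥20).
P6: not dominated (best cost).
P7: not dominated.
P8: dominated by P2 (cost 100≤104, benefit score 70≥69).
P9: dominated by P2 (cost 100≤240, benefit score 70≥43).
P10: dominated by P2 (cost 100≤146, benefit score 70≥38).
P11: dominated by P2 (cost 100≤253, benefit score 70≥64).

P3, P6, P7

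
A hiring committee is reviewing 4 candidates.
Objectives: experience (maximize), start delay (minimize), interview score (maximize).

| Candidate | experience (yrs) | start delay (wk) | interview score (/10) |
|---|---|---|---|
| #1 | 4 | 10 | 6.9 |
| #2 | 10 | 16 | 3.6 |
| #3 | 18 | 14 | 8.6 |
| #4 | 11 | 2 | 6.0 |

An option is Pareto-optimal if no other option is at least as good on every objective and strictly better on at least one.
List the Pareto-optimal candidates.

#1: not dominated.
#2: dominated by #3 (experience 18≥10, start delay 14≤16, interview score 8.6≥3.6).
#3: not dominated (best experience).
#4: not dominated (best start delay).

#1, #3, #4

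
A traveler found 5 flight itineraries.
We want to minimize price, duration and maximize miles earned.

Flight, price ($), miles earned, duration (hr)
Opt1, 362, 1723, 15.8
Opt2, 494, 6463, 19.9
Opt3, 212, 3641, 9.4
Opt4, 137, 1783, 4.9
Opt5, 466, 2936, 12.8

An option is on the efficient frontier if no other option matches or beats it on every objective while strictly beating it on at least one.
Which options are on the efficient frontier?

Opt1: dominated by Opt3 (price 212≤362, miles earned 3641≥1723, duration 9.4≤15.8).
Opt2: not dominated (best miles earned).
Opt3: not dominated.
Opt4: not dominated (best price).
Opt5: dominated by Opt3 (price 212≤466, miles earned 3641≥2936, duration 9.4≤12.8).

Opt2, Opt3, Opt4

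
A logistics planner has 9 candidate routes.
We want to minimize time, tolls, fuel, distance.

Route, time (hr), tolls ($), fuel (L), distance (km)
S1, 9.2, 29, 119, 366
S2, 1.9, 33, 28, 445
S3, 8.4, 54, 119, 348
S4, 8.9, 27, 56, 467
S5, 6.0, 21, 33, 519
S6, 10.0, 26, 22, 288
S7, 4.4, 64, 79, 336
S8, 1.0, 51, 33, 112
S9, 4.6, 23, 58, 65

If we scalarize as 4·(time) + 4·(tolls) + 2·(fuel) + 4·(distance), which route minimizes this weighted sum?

S1: 4·9.2 + 4·29 + 2·119 + 4·366 = 1854.8
S2: 4·1.9 + 4·33 + 2·28 + 4·445 = 1975.6
S3: 4·8.4 + 4·54 + 2·119 + 4·348 = 1879.6
S4: 4·8.9 + 4·27 + 2·56 + 4·467 = 2123.6
S5: 4·6.0 + 4·21 + 2·33 + 4·519 = 2250.0
S6: 4·10.0 + 4·26 + 2·22 + 4·288 = 1340.0
S7: 4·4.4 + 4·64 + 2·79 + 4·336 = 1775.6
S8: 4·1.0 + 4·51 + 2·33 + 4·112 = 722.0
S9: 4·4.6 + 4·23 + 2·58 + 4·65 = 486.4
Lowest: S9 at 486.4.

S9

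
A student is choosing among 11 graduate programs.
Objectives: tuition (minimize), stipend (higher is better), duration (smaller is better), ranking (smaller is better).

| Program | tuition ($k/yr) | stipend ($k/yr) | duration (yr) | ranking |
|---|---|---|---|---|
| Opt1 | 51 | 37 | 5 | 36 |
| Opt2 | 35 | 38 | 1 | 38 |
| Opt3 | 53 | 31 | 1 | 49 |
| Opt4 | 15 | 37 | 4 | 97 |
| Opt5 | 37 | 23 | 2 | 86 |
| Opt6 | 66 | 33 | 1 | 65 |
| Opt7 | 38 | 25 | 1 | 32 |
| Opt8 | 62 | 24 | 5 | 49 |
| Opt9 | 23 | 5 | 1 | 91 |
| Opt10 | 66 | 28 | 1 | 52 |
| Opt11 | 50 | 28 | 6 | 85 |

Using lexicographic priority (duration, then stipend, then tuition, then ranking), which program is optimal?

Opt2

First minimize duration: best is 1, kept {Opt2, Opt3, Opt6, Opt7, Opt9, Opt10}.
Then maximize stipend: best is 38, kept {Opt2}.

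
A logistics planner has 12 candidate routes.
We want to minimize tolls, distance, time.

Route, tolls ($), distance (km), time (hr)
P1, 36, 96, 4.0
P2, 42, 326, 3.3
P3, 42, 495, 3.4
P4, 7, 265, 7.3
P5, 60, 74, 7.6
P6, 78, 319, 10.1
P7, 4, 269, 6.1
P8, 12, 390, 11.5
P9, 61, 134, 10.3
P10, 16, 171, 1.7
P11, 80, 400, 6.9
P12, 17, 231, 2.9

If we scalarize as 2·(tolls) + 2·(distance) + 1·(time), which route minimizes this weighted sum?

P1

P1: 2·36 + 2·96 + 1·4.0 = 268.0
P2: 2·42 + 2·326 + 1·3.3 = 739.3
P3: 2·42 + 2·495 + 1·3.4 = 1077.4
P4: 2·7 + 2·265 + 1·7.3 = 551.3
P5: 2·60 + 2·74 + 1·7.6 = 275.6
P6: 2·78 + 2·319 + 1·10.1 = 804.1
P7: 2·4 + 2·269 + 1·6.1 = 552.1
P8: 2·12 + 2·390 + 1·11.5 = 815.5
P9: 2·61 + 2·134 + 1·10.3 = 400.3
P10: 2·16 + 2·171 + 1·1.7 = 375.7
P11: 2·80 + 2·400 + 1·6.9 = 966.9
P12: 2·17 + 2·231 + 1·2.9 = 498.9
Lowest: P1 at 268.0.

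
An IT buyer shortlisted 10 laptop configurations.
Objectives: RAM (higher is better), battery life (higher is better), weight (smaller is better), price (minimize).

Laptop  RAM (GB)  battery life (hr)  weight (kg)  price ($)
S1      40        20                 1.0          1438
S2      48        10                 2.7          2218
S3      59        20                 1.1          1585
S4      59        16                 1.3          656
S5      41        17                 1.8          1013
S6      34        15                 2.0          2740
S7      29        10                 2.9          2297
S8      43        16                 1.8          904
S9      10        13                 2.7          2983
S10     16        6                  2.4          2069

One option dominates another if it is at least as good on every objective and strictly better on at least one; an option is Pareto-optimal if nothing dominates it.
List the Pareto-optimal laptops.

S1, S3, S4, S5

S1: not dominated (best weight).
S2: dominated by S3 (RAM 59≥48, battery life 20≥10, weight 1.1≤2.7, price 1585≤2218).
S3: not dominated.
S4: not dominated (best price).
S5: not dominated.
S6: dominated by S1 (RAM 40≥34, battery life 20≥15, weight 1.0≤2.0, price 1438≤2740).
S7: dominated by S1 (RAM 40≥29, battery life 20≥10, weight 1.0≤2.9, price 1438≤2297).
S8: dominated by S4 (RAM 59≥43, battery life 16≥16, weight 1.3≤1.8, price 656≤904).
S9: dominated by S1 (RAM 40≥10, battery life 20≥13, weight 1.0≤2.7, price 1438≤2983).
S10: dominated by S1 (RAM 40≥16, battery life 20≥6, weight 1.0≤2.4, price 1438≤2069).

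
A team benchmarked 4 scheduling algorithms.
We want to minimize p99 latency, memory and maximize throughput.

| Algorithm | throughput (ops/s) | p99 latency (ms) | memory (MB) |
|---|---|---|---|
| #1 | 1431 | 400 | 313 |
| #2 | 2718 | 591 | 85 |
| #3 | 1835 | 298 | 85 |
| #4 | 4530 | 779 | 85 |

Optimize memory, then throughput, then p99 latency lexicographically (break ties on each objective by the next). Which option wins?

#4

First minimize memory: best is 85, kept {#2, #3, #4}.
Then maximize throughput: best is 4530, kept {#4}.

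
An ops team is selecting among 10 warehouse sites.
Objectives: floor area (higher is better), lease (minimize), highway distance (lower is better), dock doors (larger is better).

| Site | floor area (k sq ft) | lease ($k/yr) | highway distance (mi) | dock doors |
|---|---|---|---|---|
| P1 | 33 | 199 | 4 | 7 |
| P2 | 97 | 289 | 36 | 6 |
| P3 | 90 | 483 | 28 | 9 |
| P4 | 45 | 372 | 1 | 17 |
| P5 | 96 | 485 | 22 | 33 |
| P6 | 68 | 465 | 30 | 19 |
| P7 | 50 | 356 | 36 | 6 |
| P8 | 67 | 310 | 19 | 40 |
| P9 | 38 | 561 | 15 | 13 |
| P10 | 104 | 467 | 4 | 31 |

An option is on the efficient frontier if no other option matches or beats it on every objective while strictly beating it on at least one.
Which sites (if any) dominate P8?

none

P1: worse on floor area (33 vs 67).
P2: worse on highway distance (36 vs 19).
P3: worse on lease (483 vs 310).
P4: worse on floor area (45 vs 67).
P5: worse on lease (485 vs 310).
P6: worse on lease (465 vs 310).
P7: worse on floor area (50 vs 67).
P9: worse on floor area (38 vs 67).
P10: worse on lease (467 vs 310).
No option dominates P8.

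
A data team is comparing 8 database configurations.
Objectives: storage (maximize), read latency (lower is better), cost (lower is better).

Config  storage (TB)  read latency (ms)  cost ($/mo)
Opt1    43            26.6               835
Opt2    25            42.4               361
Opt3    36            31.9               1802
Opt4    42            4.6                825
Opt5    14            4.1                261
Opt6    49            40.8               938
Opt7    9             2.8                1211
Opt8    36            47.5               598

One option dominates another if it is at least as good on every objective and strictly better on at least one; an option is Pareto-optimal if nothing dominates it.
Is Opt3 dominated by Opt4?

Yes

Opt4 vs Opt3: storage 42≥36, read latency 4.6≤31.9, cost 825≤1802 — Opt4 is at least as good on every objective with at least one strict improvement.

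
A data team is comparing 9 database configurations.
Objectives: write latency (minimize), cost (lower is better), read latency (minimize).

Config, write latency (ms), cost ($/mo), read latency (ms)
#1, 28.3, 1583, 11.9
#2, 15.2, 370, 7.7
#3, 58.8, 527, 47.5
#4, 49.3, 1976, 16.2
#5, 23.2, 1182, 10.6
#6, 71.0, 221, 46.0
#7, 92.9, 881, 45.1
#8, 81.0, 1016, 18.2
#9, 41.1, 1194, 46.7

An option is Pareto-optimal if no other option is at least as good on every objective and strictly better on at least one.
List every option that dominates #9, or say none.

#2, #5

#2: write latency 15.2≤41.1, cost 370≤1194, read latency 7.7≤46.7 — dominates #9.
#5: write latency 23.2≤41.1, cost 1182≤1194, read latency 10.6≤46.7 — dominates #9.
Others (#1, #3, #4, #6, #7, #8) are each worse than #9 on at least one objective.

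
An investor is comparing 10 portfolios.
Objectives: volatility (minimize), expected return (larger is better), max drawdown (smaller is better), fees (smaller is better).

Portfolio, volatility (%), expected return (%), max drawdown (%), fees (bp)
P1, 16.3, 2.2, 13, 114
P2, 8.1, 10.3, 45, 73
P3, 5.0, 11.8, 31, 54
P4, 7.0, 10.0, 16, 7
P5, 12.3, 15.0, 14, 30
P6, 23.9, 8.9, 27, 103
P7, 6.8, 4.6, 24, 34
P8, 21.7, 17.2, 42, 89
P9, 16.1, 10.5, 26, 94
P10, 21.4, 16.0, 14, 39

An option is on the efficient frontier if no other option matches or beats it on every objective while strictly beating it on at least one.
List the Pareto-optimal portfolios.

P1: not dominated (best max drawdown).
P2: dominated by P3 (volatility 5.0≤8.1, expected return 11.8≥10.3, max drawdown 31≤45, fees 54≤73).
P3: not dominated (best volatility).
P4: not dominated (best fees).
P5: not dominated.
P6: dominated by P4 (volatility 7.0≤23.9, expected return 10.0≥8.9, max drawdown 16≤27, fees 7≤103).
P7: not dominated.
P8: not dominated (best expected return).
P9: dominated by P5 (volatility 12.3≤16.1, expected return 15.0≥10.5, max drawdown 14≤26, fees 30≤94).
P10: not dominated.

P1, P3, P4, P5, P7, P8, P10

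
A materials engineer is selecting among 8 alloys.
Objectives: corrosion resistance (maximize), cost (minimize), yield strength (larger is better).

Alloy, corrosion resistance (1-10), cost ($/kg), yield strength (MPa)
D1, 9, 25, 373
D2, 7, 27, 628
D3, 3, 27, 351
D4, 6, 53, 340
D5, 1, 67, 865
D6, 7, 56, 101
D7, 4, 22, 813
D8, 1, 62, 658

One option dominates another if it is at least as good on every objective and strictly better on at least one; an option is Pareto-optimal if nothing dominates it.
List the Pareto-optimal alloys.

D1: not dominated (best corrosion resistance).
D2: not dominated.
D3: dominated by D1 (corrosion resistance 9≥3, cost 25≤27, yield strength 373≥351).
D4: dominated by D1 (corrosion resistance 9≥6, cost 25≤53, yield strength 373≥340).
D5: not dominated (best yield strength).
D6: dominated by D1 (corrosion resistance 9≥7, cost 25≤56, yield strength 373≥101).
D7: not dominated (best cost).
D8: dominated by D7 (corrosion resistance 4≥1, cost 22≤62, yield strength 813≥658).

D1, D2, D5, D7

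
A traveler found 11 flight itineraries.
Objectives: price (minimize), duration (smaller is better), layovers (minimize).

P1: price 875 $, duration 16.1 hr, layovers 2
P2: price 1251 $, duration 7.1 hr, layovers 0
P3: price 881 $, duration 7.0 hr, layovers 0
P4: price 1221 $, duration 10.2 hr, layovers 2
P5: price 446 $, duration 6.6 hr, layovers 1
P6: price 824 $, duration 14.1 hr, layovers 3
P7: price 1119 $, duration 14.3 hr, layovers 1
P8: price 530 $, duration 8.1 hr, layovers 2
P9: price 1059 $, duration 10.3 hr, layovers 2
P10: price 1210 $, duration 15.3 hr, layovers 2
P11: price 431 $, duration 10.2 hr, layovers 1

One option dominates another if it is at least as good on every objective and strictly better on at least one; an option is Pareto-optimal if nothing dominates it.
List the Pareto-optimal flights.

P1: dominated by P5 (price 446≤875, duration 6.6≤16.1, layovers 1≤2).
P2: dominated by P3 (price 881≤1251, duration 7.0≤7.1, layovers 0≤0).
P3: not dominated.
P4: dominated by P3 (price 881≤1221, duration 7.0≤10.2, layovers 0≤2).
P5: not dominated (best duration).
P6: dominated by P5 (price 446≤824, duration 6.6≤14.1, layovers 1≤3).
P7: dominated by P3 (price 881≤1119, duration 7.0≤14.3, layovers 0≤1).
P8: dominated by P5 (price 446≤530, duration 6.6≤8.1, layovers 1≤2).
P9: dominated by P3 (price 881≤1059, duration 7.0≤10.3, layovers 0≤2).
P10: dominated by P3 (price 881≤1210, duration 7.0≤15.3, layovers 0≤2).
P11: not dominated (best price).

P3, P5, P11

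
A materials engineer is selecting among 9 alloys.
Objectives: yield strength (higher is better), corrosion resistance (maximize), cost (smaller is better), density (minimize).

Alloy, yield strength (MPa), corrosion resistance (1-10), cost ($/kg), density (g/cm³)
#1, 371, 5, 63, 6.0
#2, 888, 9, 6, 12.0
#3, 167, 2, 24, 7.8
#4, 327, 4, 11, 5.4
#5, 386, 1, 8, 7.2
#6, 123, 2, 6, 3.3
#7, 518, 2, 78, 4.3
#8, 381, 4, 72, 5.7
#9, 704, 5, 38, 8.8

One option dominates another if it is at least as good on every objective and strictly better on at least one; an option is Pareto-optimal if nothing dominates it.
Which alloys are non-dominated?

#1: not dominated.
#2: not dominated (best yield strength).
#3: dominated by #4 (yield strength 327≥167, corrosion resistance 4≥2, cost 11≤24, density 5.4≤7.8).
#4: not dominated.
#5: not dominated.
#6: not dominated (best density).
#7: not dominated.
#8: not dominated.
#9: not dominated.

#1, #2, #4, #5, #6, #7, #8, #9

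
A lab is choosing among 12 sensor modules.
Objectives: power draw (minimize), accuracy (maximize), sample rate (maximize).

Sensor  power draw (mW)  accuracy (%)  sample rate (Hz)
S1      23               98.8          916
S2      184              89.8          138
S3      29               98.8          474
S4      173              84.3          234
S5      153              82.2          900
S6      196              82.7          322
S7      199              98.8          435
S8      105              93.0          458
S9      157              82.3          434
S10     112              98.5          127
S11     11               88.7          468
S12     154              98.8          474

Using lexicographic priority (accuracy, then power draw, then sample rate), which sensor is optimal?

S1

First maximize accuracy: best is 98.8, kept {S1, S3, S7, S12}.
Then minimize power draw: best is 23, kept {S1}.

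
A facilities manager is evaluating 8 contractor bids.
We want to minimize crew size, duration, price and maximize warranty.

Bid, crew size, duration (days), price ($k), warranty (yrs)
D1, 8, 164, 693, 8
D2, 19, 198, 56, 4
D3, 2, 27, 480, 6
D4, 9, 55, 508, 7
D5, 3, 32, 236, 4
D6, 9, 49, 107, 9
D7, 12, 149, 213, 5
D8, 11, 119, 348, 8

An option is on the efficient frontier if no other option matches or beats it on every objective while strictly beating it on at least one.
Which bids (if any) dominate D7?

D6

D6: crew size 9≤12, duration 49≤149, price 107≤213, warranty 9≥5 — dominates D7.
Others (D1, D2, D3, D4, D5, D8) are each worse than D7 on at least one objective.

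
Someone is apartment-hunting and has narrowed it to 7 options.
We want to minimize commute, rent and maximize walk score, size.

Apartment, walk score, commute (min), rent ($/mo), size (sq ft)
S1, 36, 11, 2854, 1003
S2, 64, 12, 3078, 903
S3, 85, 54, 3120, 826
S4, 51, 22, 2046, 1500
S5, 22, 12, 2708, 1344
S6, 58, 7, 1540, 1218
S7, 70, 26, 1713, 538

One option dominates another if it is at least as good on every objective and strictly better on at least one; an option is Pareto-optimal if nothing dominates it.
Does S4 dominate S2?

No

S4 vs S2: S4 is worse on walk score (51 vs 64), so it does not dominate S2.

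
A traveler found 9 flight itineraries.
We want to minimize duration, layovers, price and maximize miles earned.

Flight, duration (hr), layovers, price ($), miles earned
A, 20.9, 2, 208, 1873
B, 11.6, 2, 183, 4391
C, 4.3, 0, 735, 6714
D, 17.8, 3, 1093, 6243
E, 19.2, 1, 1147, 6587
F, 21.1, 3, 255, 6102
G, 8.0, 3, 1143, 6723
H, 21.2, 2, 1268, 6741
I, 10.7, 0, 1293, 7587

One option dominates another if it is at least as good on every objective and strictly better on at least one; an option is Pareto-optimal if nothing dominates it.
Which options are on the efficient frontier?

A: dominated by B (duration 11.6≤20.9, layovers 2≤2, price 183≤208, miles earned 4391≥1873).
B: not dominated (best price).
C: not dominated (best duration).
D: dominated by C (duration 4.3≤17.8, layovers 0≤3, price 735≤1093, miles earned 6714≥6243).
E: dominated by C (duration 4.3≤19.2, layovers 0≤1, price 735≤1147, miles earned 6714≥6587).
F: not dominated.
G: not dominated.
H: not dominated.
I: not dominated (best miles earned).

B, C, F, G, H, I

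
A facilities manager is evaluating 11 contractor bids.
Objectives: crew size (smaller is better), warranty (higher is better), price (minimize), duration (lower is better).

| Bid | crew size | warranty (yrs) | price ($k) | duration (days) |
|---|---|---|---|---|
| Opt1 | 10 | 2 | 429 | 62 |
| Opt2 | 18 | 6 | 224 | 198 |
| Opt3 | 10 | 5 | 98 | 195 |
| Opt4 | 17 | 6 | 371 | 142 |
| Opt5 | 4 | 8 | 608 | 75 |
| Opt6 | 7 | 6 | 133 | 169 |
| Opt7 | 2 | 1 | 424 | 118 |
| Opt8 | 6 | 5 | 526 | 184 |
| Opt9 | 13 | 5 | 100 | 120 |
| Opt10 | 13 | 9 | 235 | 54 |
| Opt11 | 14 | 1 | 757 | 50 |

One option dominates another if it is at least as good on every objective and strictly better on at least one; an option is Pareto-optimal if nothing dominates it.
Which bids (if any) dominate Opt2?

Opt6: crew size 7≤18, warranty 6≥6, price 133≤224, duration 169≤198 — dominates Opt2.
Others (Opt1, Opt3, Opt4, Opt5, Opt7, Opt8, Opt9, Opt10, Opt11) are each worse than Opt2 on at least one objective.

Opt6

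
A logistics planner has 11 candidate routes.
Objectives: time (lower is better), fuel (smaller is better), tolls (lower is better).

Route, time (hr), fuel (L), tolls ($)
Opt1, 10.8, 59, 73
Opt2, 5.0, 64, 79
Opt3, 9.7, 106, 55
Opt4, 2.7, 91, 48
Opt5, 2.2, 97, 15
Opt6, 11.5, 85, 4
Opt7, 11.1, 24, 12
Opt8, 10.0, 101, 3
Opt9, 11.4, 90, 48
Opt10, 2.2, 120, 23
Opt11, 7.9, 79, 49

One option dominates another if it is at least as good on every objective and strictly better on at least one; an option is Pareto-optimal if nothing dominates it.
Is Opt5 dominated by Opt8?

Opt8 vs Opt5: Opt8 is worse on time (10.0 vs 2.2), so it does not dominate Opt5.

No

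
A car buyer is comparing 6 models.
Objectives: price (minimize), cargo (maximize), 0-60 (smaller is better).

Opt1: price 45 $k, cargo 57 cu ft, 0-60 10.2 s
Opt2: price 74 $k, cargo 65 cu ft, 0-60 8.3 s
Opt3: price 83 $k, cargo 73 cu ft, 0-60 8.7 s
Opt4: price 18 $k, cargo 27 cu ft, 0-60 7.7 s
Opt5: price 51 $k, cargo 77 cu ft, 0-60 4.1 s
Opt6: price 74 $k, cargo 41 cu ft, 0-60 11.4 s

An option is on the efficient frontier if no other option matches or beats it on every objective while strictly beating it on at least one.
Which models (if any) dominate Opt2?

Opt5: price 51≤74, cargo 77≥65, 0-60 4.1≤8.3 — dominates Opt2.
Others (Opt1, Opt3, Opt4, Opt6) are each worse than Opt2 on at least one objective.

Opt5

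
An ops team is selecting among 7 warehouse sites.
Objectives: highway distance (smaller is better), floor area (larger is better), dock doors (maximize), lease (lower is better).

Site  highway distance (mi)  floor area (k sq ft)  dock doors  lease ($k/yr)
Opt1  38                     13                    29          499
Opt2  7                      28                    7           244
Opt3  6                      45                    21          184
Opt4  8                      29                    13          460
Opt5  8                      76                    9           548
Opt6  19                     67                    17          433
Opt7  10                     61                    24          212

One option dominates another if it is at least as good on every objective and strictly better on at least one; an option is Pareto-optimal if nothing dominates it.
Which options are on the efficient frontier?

Opt1, Opt3, Opt5, Opt6, Opt7

Opt1: not dominated (best dock doors).
Opt2: dominated by Opt3 (highway distance 6≤7, floor area 45≥28, dock doors 21≥7, lease 184≤244).
Opt3: not dominated (best highway distance).
Opt4: dominated by Opt3 (highway distance 6≤8, floor area 45≥29, dock doors 21≥13, lease 184≤460).
Opt5: not dominated (best floor area).
Opt6: not dominated.
Opt7: not dominated.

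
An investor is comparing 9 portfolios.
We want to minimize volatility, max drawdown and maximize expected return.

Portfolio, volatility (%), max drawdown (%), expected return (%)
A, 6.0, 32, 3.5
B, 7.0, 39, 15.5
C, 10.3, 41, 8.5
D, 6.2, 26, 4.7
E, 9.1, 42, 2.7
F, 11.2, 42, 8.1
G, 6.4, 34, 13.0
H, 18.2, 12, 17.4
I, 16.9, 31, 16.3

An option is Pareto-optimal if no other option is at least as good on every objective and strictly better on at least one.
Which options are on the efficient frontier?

A, B, D, G, H, I

A: not dominated (best volatility).
B: not dominated.
C: dominated by B (volatility 7.0≤10.3, max drawdown 39≤41, expected return 15.5≥8.5).
D: not dominated.
E: dominated by A (volatility 6.0≤9.1, max drawdown 32≤42, expected return 3.5≥2.7).
F: dominated by B (volatility 7.0≤11.2, max drawdown 39≤42, expected return 15.5≥8.1).
G: not dominated.
H: not dominated (best max drawdown).
I: not dominated.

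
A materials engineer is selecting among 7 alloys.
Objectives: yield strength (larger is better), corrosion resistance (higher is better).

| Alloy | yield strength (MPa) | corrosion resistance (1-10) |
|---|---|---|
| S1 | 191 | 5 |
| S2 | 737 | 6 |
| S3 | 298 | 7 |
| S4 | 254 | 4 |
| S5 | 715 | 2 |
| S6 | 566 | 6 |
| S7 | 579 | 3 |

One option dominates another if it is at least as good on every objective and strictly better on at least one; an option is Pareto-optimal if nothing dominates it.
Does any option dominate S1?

Yes

S2 vs S1: yield strength 737≥191, corrosion resistance 6≥5 — S2 is at least as good on every objective and strictly better on at least one, so S2 dominates S1.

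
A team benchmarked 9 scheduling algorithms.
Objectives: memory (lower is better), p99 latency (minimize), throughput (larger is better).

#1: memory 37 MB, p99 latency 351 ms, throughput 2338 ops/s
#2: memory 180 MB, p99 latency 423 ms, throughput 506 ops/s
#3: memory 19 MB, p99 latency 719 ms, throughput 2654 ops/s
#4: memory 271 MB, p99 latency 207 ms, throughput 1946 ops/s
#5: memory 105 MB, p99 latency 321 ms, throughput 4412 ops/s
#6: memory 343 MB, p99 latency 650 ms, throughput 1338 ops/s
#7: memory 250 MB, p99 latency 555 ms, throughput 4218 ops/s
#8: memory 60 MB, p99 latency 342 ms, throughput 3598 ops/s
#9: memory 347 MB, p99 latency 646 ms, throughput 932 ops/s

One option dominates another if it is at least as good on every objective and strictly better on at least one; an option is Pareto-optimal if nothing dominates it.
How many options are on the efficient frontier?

#1: not dominated.
#2: dominated by #1 (memory 37≤180, p99 latency 351≤423, throughput 2338≥506).
#3: not dominated (best memory).
#4: not dominated (best p99 latency).
#5: not dominated (best throughput).
#6: dominated by #1 (memory 37≤343, p99 latency 351≤650, throughput 2338≥1338).
#7: dominated by #5 (memory 105≤250, p99 latency 321≤555, throughput 4412≥4218).
#8: not dominated.
#9: dominated by #1 (memory 37≤347, p99 latency 351≤646, throughput 2338≥932).
Pareto-optimal: #1, #3, #4, #5, #8 → 5.

5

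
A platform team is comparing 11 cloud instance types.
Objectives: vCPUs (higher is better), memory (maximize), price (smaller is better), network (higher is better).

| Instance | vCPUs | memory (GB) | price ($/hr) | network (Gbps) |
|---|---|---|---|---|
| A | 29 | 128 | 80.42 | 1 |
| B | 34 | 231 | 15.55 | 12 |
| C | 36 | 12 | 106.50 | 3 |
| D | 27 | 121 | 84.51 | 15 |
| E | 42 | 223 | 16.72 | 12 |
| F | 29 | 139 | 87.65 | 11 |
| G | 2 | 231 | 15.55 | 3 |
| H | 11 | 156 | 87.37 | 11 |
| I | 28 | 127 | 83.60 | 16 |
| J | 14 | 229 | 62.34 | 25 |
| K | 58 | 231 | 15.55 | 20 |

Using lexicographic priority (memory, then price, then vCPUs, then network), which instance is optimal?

K

First maximize memory: best is 231, kept {B, G, K}.
Then minimize price: best is 15.55, kept {B, G, K}.
Then maximize vCPUs: best is 58, kept {K}.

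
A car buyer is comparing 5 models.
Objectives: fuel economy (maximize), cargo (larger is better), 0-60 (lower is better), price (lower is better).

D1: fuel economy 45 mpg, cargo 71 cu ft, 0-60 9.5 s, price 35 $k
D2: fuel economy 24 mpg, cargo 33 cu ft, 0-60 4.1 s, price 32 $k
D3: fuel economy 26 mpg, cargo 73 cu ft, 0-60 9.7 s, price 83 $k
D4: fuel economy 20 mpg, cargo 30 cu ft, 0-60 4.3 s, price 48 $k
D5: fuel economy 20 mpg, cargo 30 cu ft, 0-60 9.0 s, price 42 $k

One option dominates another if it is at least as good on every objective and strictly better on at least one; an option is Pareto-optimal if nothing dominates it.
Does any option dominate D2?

No

D1: worse on 0-60 (9.5 vs 4.1).
D3: worse on 0-60 (9.7 vs 4.1).
D4: worse on fuel economy (20 vs 24).
D5: worse on fuel economy (20 vs 24).
No option is at least as good as D2 on every objective and strictly better on one.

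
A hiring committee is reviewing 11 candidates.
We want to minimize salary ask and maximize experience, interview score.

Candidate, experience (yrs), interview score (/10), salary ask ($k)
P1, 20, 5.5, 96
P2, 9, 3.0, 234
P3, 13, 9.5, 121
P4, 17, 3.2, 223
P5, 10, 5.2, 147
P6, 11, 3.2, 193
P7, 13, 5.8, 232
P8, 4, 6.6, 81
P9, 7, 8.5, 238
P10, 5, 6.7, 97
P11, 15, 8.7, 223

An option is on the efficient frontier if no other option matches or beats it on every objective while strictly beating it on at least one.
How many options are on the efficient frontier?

P1: not dominated (best experience).
P2: dominated by P1 (experience 20≥9, interview score 5.5≥3.0, salary ask 96≤234).
P3: not dominated (best interview score).
P4: dominated by P1 (experience 20≥17, interview score 5.5≥3.2, salary ask 96≤223).
P5: dominated by P1 (experience 20≥10, interview score 5.5≥5.2, salary ask 96≤147).
P6: dominated by P1 (experience 20≥11, interview score 5.5≥3.2, salary ask 96≤193).
P7: dominated by P3 (experience 13≥13, interview score 9.5≥5.8, salary ask 121≤232).
P8: not dominated (best salary ask).
P9: dominated by P3 (experience 13≥7, interview score 9.5≥8.5, salary ask 121≤238).
P10: not dominated.
P11: not dominated.
Pareto-optimal: P1, P3, P8, P10, P11 → 5.

5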